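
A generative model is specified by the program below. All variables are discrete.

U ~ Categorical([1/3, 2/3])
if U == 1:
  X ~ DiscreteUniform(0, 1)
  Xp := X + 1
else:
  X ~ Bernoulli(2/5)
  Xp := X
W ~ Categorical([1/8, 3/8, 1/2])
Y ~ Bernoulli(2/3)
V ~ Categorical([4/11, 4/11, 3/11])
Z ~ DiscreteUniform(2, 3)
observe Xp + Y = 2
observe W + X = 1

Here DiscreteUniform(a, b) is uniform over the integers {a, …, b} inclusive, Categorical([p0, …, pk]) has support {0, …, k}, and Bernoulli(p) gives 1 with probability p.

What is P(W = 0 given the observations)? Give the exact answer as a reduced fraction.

Enumerate traces; 18 have nonzero weight after conditioning:
  (U=0, X=1, W=0, Y=1, V=0, Z=2) weight 1/495
  (U=0, X=1, W=0, Y=1, V=0, Z=3) weight 1/495
  (U=0, X=1, W=0, Y=1, V=1, Z=2) weight 1/495
  (U=0, X=1, W=0, Y=1, V=1, Z=3) weight 1/495
  (U=0, X=1, W=0, Y=1, V=2, Z=2) weight 1/660
  (U=0, X=1, W=0, Y=1, V=2, Z=3) weight 1/660
  (U=1, X=0, W=1, Y=1, V=0, Z=2) weight 1/66
  (U=1, X=0, W=1, Y=1, V=0, Z=3) weight 1/66
  … 10 more
Group by W:
  weight(W=0) = 1/40
  weight(W=1) = 1/12
Total weight = 1/40 + 1/12 = 13/120
P(W=0 | obs) = 1/40 / 13/120 = 3/13
P(W=1 | obs) = 1/12 / 13/120 = 10/13

P(W = 0 | obs) = 3/13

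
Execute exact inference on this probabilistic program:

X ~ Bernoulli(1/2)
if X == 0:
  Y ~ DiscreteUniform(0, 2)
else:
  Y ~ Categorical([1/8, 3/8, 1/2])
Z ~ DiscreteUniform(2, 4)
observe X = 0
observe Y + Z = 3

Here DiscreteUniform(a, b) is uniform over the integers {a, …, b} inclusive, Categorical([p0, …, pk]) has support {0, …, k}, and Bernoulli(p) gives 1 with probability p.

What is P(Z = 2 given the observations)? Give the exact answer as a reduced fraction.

Enumerate traces; 2 have nonzero weight after conditioning:
  (X=0, Y=0, Z=3) weight 1/18
  (X=0, Y=1, Z=2) weight 1/18
Group by Z:
  weight(Z=2) = 1/18
  weight(Z=3) = 1/18
Total weight = 1/18 + 1/18 = 1/9
P(Z=2 | obs) = 1/18 / 1/9 = 1/2
P(Z=3 | obs) = 1/18 / 1/9 = 1/2

P(Z = 2 | obs) = 1/2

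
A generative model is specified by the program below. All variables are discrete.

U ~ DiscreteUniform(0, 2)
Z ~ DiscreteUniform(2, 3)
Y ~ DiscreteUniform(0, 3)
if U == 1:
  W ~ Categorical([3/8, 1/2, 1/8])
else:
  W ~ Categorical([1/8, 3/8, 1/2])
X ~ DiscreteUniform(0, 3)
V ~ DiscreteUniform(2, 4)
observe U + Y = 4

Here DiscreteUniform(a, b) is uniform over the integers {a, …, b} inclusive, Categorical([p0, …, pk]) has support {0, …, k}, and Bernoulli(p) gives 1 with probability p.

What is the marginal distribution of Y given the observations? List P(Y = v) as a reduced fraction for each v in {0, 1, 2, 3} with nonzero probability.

Enumerate traces; 144 have nonzero weight after conditioning:
  (U=1, Z=2, Y=3, W=0, X=0, V=2) weight 1/768
  (U=1, Z=2, Y=3, W=0, X=0, V=3) weight 1/768
  (U=1, Z=2, Y=3, W=0, X=0, V=4) weight 1/768
  (U=1, Z=2, Y=3, W=0, X=1, V=2) weight 1/768
  (U=1, Z=2, Y=3, W=0, X=1, V=3) weight 1/768
  (U=1, Z=2, Y=3, W=0, X=1, V=4) weight 1/768
  (U=1, Z=2, Y=3, W=0, X=2, V=2) weight 1/768
  (U=1, Z=2, Y=3, W=0, X=2, V=3) weight 1/768
  (U=2, Z=2, Y=2, W=0, X=0, V=2) weight 1/2304
  … 135 more
Group by Y:
  weight(Y=2) = 1/12
  weight(Y=3) = 1/12
Total weight = 1/12 + 1/12 = 1/6
P(Y=2 | obs) = 1/12 / 1/6 = 1/2
P(Y=3 | obs) = 1/12 / 1/6 = 1/2

P(Y=2) = 1/2, P(Y=3) = 1/2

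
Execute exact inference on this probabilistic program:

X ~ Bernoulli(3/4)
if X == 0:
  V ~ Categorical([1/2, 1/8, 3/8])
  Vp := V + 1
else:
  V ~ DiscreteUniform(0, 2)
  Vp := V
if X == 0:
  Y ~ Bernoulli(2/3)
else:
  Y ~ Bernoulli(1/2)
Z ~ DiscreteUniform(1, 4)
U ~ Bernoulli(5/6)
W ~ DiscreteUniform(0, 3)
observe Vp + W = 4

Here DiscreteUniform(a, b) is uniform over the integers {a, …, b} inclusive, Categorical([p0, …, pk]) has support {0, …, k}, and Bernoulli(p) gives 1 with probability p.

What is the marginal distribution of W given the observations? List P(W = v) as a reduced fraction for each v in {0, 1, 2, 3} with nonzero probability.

P(W=1) = 1/8, P(W=2) = 3/8, P(W=3) = 1/2

Enumerate traces; 80 have nonzero weight after conditioning:
  (X=0, V=0, Y=0, Z=1, U=0, W=3) weight 1/2304
  (X=0, V=0, Y=0, Z=1, U=1, W=3) weight 5/2304
  (X=0, V=0, Y=0, Z=2, U=0, W=3) weight 1/2304
  (X=0, V=0, Y=0, Z=2, U=1, W=3) weight 5/2304
  (X=0, V=0, Y=0, Z=3, U=0, W=3) weight 1/2304
  (X=0, V=0, Y=0, Z=3, U=1, W=3) weight 5/2304
  (X=0, V=0, Y=0, Z=4, U=0, W=3) weight 1/2304
  (X=0, V=0, Y=0, Z=4, U=1, W=3) weight 5/2304
  (X=0, V=1, Y=0, Z=1, U=0, W=2) weight 1/9216
  (X=0, V=2, Y=0, Z=1, U=0, W=1) weight 1/3072
  … 70 more
Group by W:
  weight(W=1) = 3/128
  weight(W=2) = 9/128
  weight(W=3) = 3/32
Total weight = 3/128 + 9/128 + 3/32 = 3/16
P(W=1 | obs) = 3/128 / 3/16 = 1/8
P(W=2 | obs) = 9/128 / 3/16 = 3/8
P(W=3 | obs) = 3/32 / 3/16 = 1/2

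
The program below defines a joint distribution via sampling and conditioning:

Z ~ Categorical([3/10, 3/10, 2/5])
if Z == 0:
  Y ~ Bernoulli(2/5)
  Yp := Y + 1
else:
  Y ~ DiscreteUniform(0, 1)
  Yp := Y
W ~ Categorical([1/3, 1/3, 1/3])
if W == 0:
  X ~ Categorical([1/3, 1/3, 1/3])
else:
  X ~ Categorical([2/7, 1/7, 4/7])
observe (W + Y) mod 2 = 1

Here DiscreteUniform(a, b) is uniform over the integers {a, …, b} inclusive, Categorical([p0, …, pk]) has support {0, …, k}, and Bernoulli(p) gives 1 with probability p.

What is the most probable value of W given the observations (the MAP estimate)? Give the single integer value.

Enumerate traces; 27 have nonzero weight after conditioning:
  (Z=0, Y=0, W=1, X=0) weight 3/175
  (Z=0, Y=0, W=1, X=1) weight 3/350
  (Z=0, Y=0, W=1, X=2) weight 6/175
  (Z=0, Y=1, W=0, X=0) weight 1/75
  (Z=0, Y=1, W=0, X=1) weight 1/75
  (Z=0, Y=1, W=0, X=2) weight 1/75
  (Z=0, Y=1, W=2, X=0) weight 2/175
  (Z=0, Y=1, W=2, X=1) weight 1/175
  … 19 more
Group by W:
  weight(W=0) = 47/300
  weight(W=1) = 53/300
  weight(W=2) = 47/300
Total weight = 47/300 + 53/300 + 47/300 = 49/100
P(W=0 | obs) = 47/300 / 49/100 = 47/147
P(W=1 | obs) = 53/300 / 49/100 = 53/147
P(W=2 | obs) = 47/300 / 49/100 = 47/147
argmax = 1

argmax_v P(W = v | obs) = 1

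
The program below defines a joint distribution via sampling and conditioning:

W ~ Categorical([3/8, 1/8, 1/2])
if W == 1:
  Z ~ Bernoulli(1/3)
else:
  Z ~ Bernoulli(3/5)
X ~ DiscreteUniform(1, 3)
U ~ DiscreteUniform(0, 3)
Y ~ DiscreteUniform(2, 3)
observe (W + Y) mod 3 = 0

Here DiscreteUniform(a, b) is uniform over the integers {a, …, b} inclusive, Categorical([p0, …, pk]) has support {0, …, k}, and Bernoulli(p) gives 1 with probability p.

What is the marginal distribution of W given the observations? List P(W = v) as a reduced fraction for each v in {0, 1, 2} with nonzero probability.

Enumerate traces; 48 have nonzero weight after conditioning:
  (W=0, Z=0, X=1, U=0, Y=3) weight 1/160
  (W=0, Z=0, X=1, U=1, Y=3) weight 1/160
  (W=0, Z=0, X=1, U=2, Y=3) weight 1/160
  (W=0, Z=0, X=1, U=3, Y=3) weight 1/160
  (W=0, Z=0, X=2, U=0, Y=3) weight 1/160
  (W=0, Z=0, X=2, U=1, Y=3) weight 1/160
  (W=0, Z=0, X=2, U=2, Y=3) weight 1/160
  (W=0, Z=0, X=2, U=3, Y=3) weight 1/160
  (W=1, Z=0, X=1, U=0, Y=2) weight 1/288
  … 39 more
Group by W:
  weight(W=0) = 3/16
  weight(W=1) = 1/16
Total weight = 3/16 + 1/16 = 1/4
P(W=0 | obs) = 3/16 / 1/4 = 3/4
P(W=1 | obs) = 1/16 / 1/4 = 1/4

P(W=0) = 3/4, P(W=1) = 1/4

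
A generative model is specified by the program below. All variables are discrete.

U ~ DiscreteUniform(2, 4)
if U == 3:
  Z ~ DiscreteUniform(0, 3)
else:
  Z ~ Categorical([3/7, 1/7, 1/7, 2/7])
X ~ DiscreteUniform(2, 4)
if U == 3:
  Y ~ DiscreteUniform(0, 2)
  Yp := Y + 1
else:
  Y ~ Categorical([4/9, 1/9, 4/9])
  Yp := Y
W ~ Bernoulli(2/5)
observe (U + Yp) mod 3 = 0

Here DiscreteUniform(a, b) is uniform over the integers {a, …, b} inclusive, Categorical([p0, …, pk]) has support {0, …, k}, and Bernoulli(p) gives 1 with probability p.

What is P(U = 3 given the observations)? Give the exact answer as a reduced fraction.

P(U = 3 | obs) = 3/8

Enumerate traces; 72 have nonzero weight after conditioning:
  (U=2, Z=0, X=2, Y=1, W=0) weight 1/315
  (U=2, Z=0, X=2, Y=1, W=1) weight 2/945
  (U=2, Z=0, X=3, Y=1, W=0) weight 1/315
  (U=2, Z=0, X=3, Y=1, W=1) weight 2/945
  (U=2, Z=0, X=4, Y=1, W=0) weight 1/315
  (U=2, Z=0, X=4, Y=1, W=1) weight 2/945
  (U=2, Z=1, X=2, Y=1, W=0) weight 1/945
  (U=2, Z=1, X=2, Y=1, W=1) weight 2/2835
  (U=3, Z=0, X=2, Y=2, W=0) weight 1/180
  (U=4, Z=0, X=2, Y=2, W=0) weight 4/315
  … 62 more
Group by U:
  weight(U=2) = 1/27
  weight(U=3) = 1/9
  weight(U=4) = 4/27
Total weight = 1/27 + 1/9 + 4/27 = 8/27
P(U=2 | obs) = 1/27 / 8/27 = 1/8
P(U=3 | obs) = 1/9 / 8/27 = 3/8
P(U=4 | obs) = 4/27 / 8/27 = 1/2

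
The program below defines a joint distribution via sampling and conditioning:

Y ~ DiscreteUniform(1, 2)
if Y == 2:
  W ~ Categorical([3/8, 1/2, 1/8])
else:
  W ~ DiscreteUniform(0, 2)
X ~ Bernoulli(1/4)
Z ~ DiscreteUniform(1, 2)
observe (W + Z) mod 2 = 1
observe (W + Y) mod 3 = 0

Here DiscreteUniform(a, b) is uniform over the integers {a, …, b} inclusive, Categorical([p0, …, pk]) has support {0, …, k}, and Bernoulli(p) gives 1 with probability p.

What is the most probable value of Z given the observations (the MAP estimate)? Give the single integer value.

Enumerate traces; 4 have nonzero weight after conditioning:
  (Y=1, W=2, X=0, Z=1) weight 1/16
  (Y=1, W=2, X=1, Z=1) weight 1/48
  (Y=2, W=1, X=0, Z=2) weight 3/32
  (Y=2, W=1, X=1, Z=2) weight 1/32
Group by Z:
  weight(Z=1) = 1/12
  weight(Z=2) = 1/8
Total weight = 1/12 + 1/8 = 5/24
P(Z=1 | obs) = 1/12 / 5/24 = 2/5
P(Z=2 | obs) = 1/8 / 5/24 = 3/5
argmax = 2

argmax_v P(Z = v | obs) = 2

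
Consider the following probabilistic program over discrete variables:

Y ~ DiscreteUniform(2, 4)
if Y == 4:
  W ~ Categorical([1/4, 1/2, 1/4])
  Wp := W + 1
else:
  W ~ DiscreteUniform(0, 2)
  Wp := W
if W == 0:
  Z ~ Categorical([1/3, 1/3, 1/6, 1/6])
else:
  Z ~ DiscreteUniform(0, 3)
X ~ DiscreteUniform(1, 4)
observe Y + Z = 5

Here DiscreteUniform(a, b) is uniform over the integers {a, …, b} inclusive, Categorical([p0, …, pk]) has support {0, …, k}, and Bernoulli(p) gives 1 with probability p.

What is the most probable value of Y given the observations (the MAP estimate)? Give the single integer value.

argmax_v P(Y = v | obs) = 4

Enumerate traces; 36 have nonzero weight after conditioning:
  (Y=2, W=0, Z=3, X=1) weight 1/216
  (Y=2, W=0, Z=3, X=2) weight 1/216
  (Y=2, W=0, Z=3, X=3) weight 1/216
  (Y=2, W=0, Z=3, X=4) weight 1/216
  (Y=2, W=1, Z=3, X=1) weight 1/144
  (Y=2, W=1, Z=3, X=2) weight 1/144
  (Y=2, W=1, Z=3, X=3) weight 1/144
  (Y=2, W=1, Z=3, X=4) weight 1/144
  (Y=3, W=0, Z=2, X=1) weight 1/216
  (Y=4, W=0, Z=1, X=1) weight 1/144
  … 26 more
Group by Y:
  weight(Y=2) = 2/27
  weight(Y=3) = 2/27
  weight(Y=4) = 13/144
Total weight = 2/27 + 2/27 + 13/144 = 103/432
P(Y=2 | obs) = 2/27 / 103/432 = 32/103
P(Y=3 | obs) = 2/27 / 103/432 = 32/103
P(Y=4 | obs) = 13/144 / 103/432 = 39/103
argmax = 4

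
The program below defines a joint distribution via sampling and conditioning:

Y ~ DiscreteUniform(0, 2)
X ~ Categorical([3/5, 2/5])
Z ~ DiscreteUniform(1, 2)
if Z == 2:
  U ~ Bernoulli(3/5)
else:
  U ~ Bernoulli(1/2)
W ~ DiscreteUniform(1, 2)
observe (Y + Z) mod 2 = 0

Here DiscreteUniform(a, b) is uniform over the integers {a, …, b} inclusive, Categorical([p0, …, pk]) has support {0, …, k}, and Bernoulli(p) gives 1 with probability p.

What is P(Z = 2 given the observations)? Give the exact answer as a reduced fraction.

Enumerate traces; 24 have nonzero weight after conditioning:
  (Y=0, X=0, Z=2, U=0, W=1) weight 1/50
  (Y=0, X=0, Z=2, U=0, W=2) weight 1/50
  (Y=0, X=0, Z=2, U=1, W=1) weight 3/100
  (Y=0, X=0, Z=2, U=1, W=2) weight 3/100
  (Y=0, X=1, Z=2, U=0, W=1) weight 1/75
  (Y=0, X=1, Z=2, U=0, W=2) weight 1/75
  (Y=0, X=1, Z=2, U=1, W=1) weight 1/50
  (Y=0, X=1, Z=2, U=1, W=2) weight 1/50
  (Y=1, X=0, Z=1, U=0, W=1) weight 1/40
  … 15 more
Group by Z:
  weight(Z=1) = 1/6
  weight(Z=2) = 1/3
Total weight = 1/6 + 1/3 = 1/2
P(Z=1 | obs) = 1/6 / 1/2 = 1/3
P(Z=2 | obs) = 1/3 / 1/2 = 2/3

P(Z = 2 | obs) = 2/3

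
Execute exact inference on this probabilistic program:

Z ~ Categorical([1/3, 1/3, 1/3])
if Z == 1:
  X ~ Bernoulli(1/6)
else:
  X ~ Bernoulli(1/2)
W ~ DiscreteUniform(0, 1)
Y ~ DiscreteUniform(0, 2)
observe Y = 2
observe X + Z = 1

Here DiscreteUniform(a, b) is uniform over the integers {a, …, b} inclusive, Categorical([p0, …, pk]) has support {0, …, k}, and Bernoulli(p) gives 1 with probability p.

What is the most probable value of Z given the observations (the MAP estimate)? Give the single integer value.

Enumerate traces; 4 have nonzero weight after conditioning:
  (Z=0, X=1, W=0, Y=2) weight 1/36
  (Z=0, X=1, W=1, Y=2) weight 1/36
  (Z=1, X=0, W=0, Y=2) weight 5/108
  (Z=1, X=0, W=1, Y=2) weight 5/108
Group by Z:
  weight(Z=0) = 1/18
  weight(Z=1) = 5/54
Total weight = 1/18 + 5/54 = 4/27
P(Z=0 | obs) = 1/18 / 4/27 = 3/8
P(Z=1 | obs) = 5/54 / 4/27 = 5/8
argmax = 1

argmax_v P(Z = v | obs) = 1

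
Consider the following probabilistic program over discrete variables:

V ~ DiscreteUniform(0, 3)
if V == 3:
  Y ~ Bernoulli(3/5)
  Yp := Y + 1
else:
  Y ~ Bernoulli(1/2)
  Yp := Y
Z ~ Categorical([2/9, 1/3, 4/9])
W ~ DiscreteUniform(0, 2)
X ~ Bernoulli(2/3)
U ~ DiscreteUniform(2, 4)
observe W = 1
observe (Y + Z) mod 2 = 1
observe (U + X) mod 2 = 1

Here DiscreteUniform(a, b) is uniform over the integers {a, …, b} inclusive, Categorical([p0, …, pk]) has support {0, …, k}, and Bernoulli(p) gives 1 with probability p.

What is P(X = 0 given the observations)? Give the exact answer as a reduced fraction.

Enumerate traces; 36 have nonzero weight after conditioning:
  (V=0, Y=0, Z=1, W=1, X=0, U=3) weight 1/648
  (V=0, Y=0, Z=1, W=1, X=1, U=2) weight 1/324
  (V=0, Y=0, Z=1, W=1, X=1, U=4) weight 1/324
  (V=0, Y=1, Z=0, W=1, X=0, U=3) weight 1/972
  (V=0, Y=1, Z=0, W=1, X=1, U=2) weight 1/486
  (V=0, Y=1, Z=0, W=1, X=1, U=4) weight 1/486
  (V=0, Y=1, Z=2, W=1, X=0, U=3) weight 1/486
  (V=0, Y=1, Z=2, W=1, X=1, U=2) weight 1/243
  … 28 more
Group by X:
  weight(X=0) = 61/3240
  weight(X=1) = 61/810
Total weight = 61/3240 + 61/810 = 61/648
P(X=0 | obs) = 61/3240 / 61/648 = 1/5
P(X=1 | obs) = 61/810 / 61/648 = 4/5

P(X = 0 | obs) = 1/5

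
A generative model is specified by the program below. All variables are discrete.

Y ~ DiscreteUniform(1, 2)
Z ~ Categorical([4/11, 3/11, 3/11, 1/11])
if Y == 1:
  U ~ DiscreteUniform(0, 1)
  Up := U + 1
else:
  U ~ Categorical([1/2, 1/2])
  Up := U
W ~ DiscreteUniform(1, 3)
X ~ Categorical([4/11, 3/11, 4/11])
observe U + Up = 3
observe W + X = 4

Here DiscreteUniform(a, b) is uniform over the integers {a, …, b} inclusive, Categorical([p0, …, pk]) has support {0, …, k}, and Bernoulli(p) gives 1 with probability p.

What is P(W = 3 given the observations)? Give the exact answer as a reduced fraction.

Enumerate traces; 8 have nonzero weight after conditioning:
  (Y=1, Z=0, U=1, W=2, X=2) weight 4/363
  (Y=1, Z=0, U=1, W=3, X=1) weight 1/121
  (Y=1, Z=1, U=1, W=2, X=2) weight 1/121
  (Y=1, Z=1, U=1, W=3, X=1) weight 3/484
  (Y=1, Z=2, U=1, W=2, X=2) weight 1/121
  (Y=1, Z=2, U=1, W=3, X=1) weight 3/484
  (Y=1, Z=3, U=1, W=2, X=2) weight 1/363
  (Y=1, Z=3, U=1, W=3, X=1) weight 1/484
Group by W:
  weight(W=2) = 1/33
  weight(W=3) = 1/44
Total weight = 1/33 + 1/44 = 7/132
P(W=2 | obs) = 1/33 / 7/132 = 4/7
P(W=3 | obs) = 1/44 / 7/132 = 3/7

P(W = 3 | obs) = 3/7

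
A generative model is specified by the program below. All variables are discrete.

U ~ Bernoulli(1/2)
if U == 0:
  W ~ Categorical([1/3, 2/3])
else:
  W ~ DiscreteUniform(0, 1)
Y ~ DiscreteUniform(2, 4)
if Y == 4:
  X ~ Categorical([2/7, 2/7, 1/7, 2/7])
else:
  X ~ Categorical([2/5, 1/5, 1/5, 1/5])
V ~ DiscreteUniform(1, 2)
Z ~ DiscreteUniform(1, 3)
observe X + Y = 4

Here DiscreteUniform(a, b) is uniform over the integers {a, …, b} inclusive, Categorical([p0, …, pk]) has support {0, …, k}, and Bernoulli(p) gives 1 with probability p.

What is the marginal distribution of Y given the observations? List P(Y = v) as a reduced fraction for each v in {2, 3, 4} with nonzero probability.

Enumerate traces; 72 have nonzero weight after conditioning:
  (U=0, W=0, Y=2, X=2, V=1, Z=1) weight 1/540
  (U=0, W=0, Y=2, X=2, V=1, Z=2) weight 1/540
  (U=0, W=0, Y=2, X=2, V=1, Z=3) weight 1/540
  (U=0, W=0, Y=2, X=2, V=2, Z=1) weight 1/540
  (U=0, W=0, Y=2, X=2, V=2, Z=2) weight 1/540
  (U=0, W=0, Y=2, X=2, V=2, Z=3) weight 1/540
  (U=0, W=0, Y=3, X=1, V=1, Z=1) weight 1/540
  (U=0, W=0, Y=3, X=1, V=1, Z=2) weight 1/540
  (U=0, W=0, Y=4, X=0, V=1, Z=1) weight 1/378
  … 63 more
Group by Y:
  weight(Y=2) = 1/15
  weight(Y=3) = 1/15
  weight(Y=4) = 2/21
Total weight = 1/15 + 1/15 + 2/21 = 8/35
P(Y=2 | obs) = 1/15 / 8/35 = 7/24
P(Y=3 | obs) = 1/15 / 8/35 = 7/24
P(Y=4 | obs) = 2/21 / 8/35 = 5/12

P(Y=2) = 7/24, P(Y=3) = 7/24, P(Y=4) = 5/12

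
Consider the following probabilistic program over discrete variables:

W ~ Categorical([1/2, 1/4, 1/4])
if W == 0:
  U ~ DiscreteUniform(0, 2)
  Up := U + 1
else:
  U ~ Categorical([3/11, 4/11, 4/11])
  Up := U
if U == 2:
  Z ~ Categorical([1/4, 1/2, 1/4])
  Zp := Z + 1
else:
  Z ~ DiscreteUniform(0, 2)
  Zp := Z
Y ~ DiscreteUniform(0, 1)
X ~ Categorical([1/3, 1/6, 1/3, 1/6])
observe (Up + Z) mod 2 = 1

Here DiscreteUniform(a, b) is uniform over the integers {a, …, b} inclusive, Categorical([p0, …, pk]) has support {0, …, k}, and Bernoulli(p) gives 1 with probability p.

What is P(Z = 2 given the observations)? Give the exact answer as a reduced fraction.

Enumerate traces; 104 have nonzero weight after conditioning:
  (W=0, U=0, Z=0, Y=0, X=0) weight 1/108
  (W=0, U=0, Z=0, Y=0, X=1) weight 1/216
  (W=0, U=0, Z=0, Y=0, X=2) weight 1/108
  (W=0, U=0, Z=0, Y=0, X=3) weight 1/216
  (W=0, U=0, Z=0, Y=1, X=0) weight 1/108
  (W=0, U=0, Z=0, Y=1, X=1) weight 1/216
  (W=0, U=0, Z=0, Y=1, X=2) weight 1/108
  (W=0, U=0, Z=0, Y=1, X=3) weight 1/216
  (W=0, U=0, Z=2, Y=0, X=0) weight 1/108
  (W=0, U=1, Z=1, Y=0, X=0) weight 1/108
  … 94 more
Group by Z:
  weight(Z=0) = 125/792
  weight(Z=1) = 19/99
  weight(Z=2) = 125/792
Total weight = 125/792 + 19/99 + 125/792 = 67/132
P(Z=0 | obs) = 125/792 / 67/132 = 125/402
P(Z=1 | obs) = 19/99 / 67/132 = 76/201
P(Z=2 | obs) = 125/792 / 67/132 = 125/402

P(Z = 2 | obs) = 125/402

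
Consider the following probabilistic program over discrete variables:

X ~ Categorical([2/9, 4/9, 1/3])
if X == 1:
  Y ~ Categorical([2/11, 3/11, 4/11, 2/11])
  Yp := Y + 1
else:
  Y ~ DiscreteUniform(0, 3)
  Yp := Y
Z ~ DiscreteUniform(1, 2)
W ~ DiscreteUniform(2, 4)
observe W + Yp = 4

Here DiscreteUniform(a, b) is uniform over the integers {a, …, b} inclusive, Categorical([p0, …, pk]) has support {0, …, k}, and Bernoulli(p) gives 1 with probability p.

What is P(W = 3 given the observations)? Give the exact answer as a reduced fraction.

Enumerate traces; 16 have nonzero weight after conditioning:
  (X=0, Y=0, Z=1, W=4) weight 1/108
  (X=0, Y=0, Z=2, W=4) weight 1/108
  (X=0, Y=1, Z=1, W=3) weight 1/108
  (X=0, Y=1, Z=2, W=3) weight 1/108
  (X=0, Y=2, Z=1, W=2) weight 1/108
  (X=0, Y=2, Z=2, W=2) weight 1/108
  (X=1, Y=0, Z=1, W=3) weight 4/297
  (X=1, Y=0, Z=2, W=3) weight 4/297
  … 8 more
Group by W:
  weight(W=2) = 103/1188
  weight(W=3) = 29/396
  weight(W=4) = 5/108
Total weight = 103/1188 + 29/396 + 5/108 = 245/1188
P(W=2 | obs) = 103/1188 / 245/1188 = 103/245
P(W=3 | obs) = 29/396 / 245/1188 = 87/245
P(W=4 | obs) = 5/108 / 245/1188 = 11/49

P(W = 3 | obs) = 87/245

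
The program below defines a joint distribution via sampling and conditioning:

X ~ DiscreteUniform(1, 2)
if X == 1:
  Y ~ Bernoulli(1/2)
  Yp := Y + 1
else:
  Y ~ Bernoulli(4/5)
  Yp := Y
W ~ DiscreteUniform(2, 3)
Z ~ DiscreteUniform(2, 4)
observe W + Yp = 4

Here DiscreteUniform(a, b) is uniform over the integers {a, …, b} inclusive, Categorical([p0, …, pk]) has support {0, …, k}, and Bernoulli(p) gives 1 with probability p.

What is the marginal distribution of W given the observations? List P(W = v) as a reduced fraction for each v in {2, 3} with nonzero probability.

Enumerate traces; 9 have nonzero weight after conditioning:
  (X=1, Y=0, W=3, Z=2) weight 1/24
  (X=1, Y=0, W=3, Z=3) weight 1/24
  (X=1, Y=0, W=3, Z=4) weight 1/24
  (X=1, Y=1, W=2, Z=2) weight 1/24
  (X=1, Y=1, W=2, Z=3) weight 1/24
  (X=1, Y=1, W=2, Z=4) weight 1/24
  (X=2, Y=1, W=3, Z=2) weight 1/15
  (X=2, Y=1, W=3, Z=3) weight 1/15
  … 1 more
Group by W:
  weight(W=2) = 1/8
  weight(W=3) = 13/40
Total weight = 1/8 + 13/40 = 9/20
P(W=2 | obs) = 1/8 / 9/20 = 5/18
P(W=3 | obs) = 13/40 / 9/20 = 13/18

P(W=2) = 5/18, P(W=3) = 13/18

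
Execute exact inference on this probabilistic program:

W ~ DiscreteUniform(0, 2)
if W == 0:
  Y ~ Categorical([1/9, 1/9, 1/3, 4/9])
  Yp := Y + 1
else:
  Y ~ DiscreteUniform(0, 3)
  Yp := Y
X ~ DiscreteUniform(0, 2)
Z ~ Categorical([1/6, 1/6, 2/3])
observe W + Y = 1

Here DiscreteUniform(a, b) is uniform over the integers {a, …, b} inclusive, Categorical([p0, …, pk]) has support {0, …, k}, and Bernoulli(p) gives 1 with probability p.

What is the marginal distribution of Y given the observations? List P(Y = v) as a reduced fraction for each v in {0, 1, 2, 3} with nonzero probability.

P(Y=0) = 9/13, P(Y=1) = 4/13

Enumerate traces; 18 have nonzero weight after conditioning:
  (W=0, Y=1, X=0, Z=0) weight 1/486
  (W=0, Y=1, X=0, Z=1) weight 1/486
  (W=0, Y=1, X=0, Z=2) weight 2/243
  (W=0, Y=1, X=1, Z=0) weight 1/486
  (W=0, Y=1, X=1, Z=1) weight 1/486
  (W=0, Y=1, X=1, Z=2) weight 2/243
  (W=0, Y=1, X=2, Z=0) weight 1/486
  (W=0, Y=1, X=2, Z=1) weight 1/486
  (W=1, Y=0, X=0, Z=0) weight 1/216
  … 9 more
Group by Y:
  weight(Y=0) = 1/12
  weight(Y=1) = 1/27
Total weight = 1/12 + 1/27 = 13/108
P(Y=0 | obs) = 1/12 / 13/108 = 9/13
P(Y=1 | obs) = 1/27 / 13/108 = 4/13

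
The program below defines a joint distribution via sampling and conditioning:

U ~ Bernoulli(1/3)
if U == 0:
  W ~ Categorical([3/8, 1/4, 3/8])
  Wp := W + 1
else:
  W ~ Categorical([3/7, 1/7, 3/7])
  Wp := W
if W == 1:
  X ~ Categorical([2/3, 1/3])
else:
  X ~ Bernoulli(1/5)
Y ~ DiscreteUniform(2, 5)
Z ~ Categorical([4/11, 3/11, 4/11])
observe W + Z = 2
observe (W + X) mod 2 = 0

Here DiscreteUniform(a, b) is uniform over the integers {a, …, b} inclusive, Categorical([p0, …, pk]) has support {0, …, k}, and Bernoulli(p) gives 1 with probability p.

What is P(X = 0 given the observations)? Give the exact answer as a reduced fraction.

P(X = 0 | obs) = 176/191

Enumerate traces; 24 have nonzero weight after conditioning:
  (U=0, W=0, X=0, Y=2, Z=2) weight 1/55
  (U=0, W=0, X=0, Y=3, Z=2) weight 1/55
  (U=0, W=0, X=0, Y=4, Z=2) weight 1/55
  (U=0, W=0, X=0, Y=5, Z=2) weight 1/55
  (U=0, W=1, X=1, Y=2, Z=1) weight 1/264
  (U=0, W=1, X=1, Y=3, Z=1) weight 1/264
  (U=0, W=1, X=1, Y=4, Z=1) weight 1/264
  (U=0, W=1, X=1, Y=5, Z=1) weight 1/264
  … 16 more
Group by X:
  weight(X=0) = 8/35
  weight(X=1) = 3/154
Total weight = 8/35 + 3/154 = 191/770
P(X=0 | obs) = 8/35 / 191/770 = 176/191
P(X=1 | obs) = 3/154 / 191/770 = 15/191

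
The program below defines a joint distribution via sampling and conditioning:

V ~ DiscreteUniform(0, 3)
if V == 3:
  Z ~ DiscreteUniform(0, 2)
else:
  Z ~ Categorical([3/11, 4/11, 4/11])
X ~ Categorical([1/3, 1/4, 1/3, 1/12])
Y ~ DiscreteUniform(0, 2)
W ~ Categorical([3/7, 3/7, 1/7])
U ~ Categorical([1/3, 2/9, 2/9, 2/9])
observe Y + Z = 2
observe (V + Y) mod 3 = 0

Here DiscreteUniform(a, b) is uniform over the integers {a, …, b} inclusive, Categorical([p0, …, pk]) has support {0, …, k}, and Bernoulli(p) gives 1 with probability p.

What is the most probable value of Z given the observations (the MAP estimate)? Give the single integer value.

Enumerate traces; 192 have nonzero weight after conditioning:
  (V=0, Z=2, X=0, Y=0, W=0, U=0) weight 1/693
  (V=0, Z=2, X=0, Y=0, W=0, U=1) weight 2/2079
  (V=0, Z=2, X=0, Y=0, W=0, U=2) weight 2/2079
  (V=0, Z=2, X=0, Y=0, W=0, U=3) weight 2/2079
  (V=0, Z=2, X=0, Y=0, W=1, U=0) weight 1/693
  (V=0, Z=2, X=0, Y=0, W=1, U=1) weight 2/2079
  (V=0, Z=2, X=0, Y=0, W=1, U=2) weight 2/2079
  (V=0, Z=2, X=0, Y=0, W=1, U=3) weight 2/2079
  (V=1, Z=0, X=0, Y=2, W=0, U=0) weight 1/924
  (V=2, Z=1, X=0, Y=1, W=0, U=0) weight 1/693
  … 182 more
Group by Z:
  weight(Z=0) = 1/44
  weight(Z=1) = 1/33
  weight(Z=2) = 23/396
Total weight = 1/44 + 1/33 + 23/396 = 1/9
P(Z=0 | obs) = 1/44 / 1/9 = 9/44
P(Z=1 | obs) = 1/33 / 1/9 = 3/11
P(Z=2 | obs) = 23/396 / 1/9 = 23/44
argmax = 2

argmax_v P(Z = v | obs) = 2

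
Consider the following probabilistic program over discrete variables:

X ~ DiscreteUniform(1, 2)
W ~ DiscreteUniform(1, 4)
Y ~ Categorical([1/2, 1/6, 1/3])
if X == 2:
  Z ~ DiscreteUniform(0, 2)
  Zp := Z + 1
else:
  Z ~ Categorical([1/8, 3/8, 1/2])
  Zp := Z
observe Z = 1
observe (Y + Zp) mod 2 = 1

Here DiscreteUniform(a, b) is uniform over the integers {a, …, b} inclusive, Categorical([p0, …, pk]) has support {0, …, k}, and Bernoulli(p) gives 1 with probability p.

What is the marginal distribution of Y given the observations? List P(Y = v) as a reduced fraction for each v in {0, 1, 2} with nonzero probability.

Enumerate traces; 12 have nonzero weight after conditioning:
  (X=1, W=1, Y=0, Z=1) weight 3/128
  (X=1, W=1, Y=2, Z=1) weight 1/64
  (X=1, W=2, Y=0, Z=1) weight 3/128
  (X=1, W=2, Y=2, Z=1) weight 1/64
  (X=1, W=3, Y=0, Z=1) weight 3/128
  (X=1, W=3, Y=2, Z=1) weight 1/64
  (X=1, W=4, Y=0, Z=1) weight 3/128
  (X=1, W=4, Y=2, Z=1) weight 1/64
  (X=2, W=1, Y=1, Z=1) weight 1/144
  … 3 more
Group by Y:
  weight(Y=0) = 3/32
  weight(Y=1) = 1/36
  weight(Y=2) = 1/16
Total weight = 3/32 + 1/36 + 1/16 = 53/288
P(Y=0 | obs) = 3/32 / 53/288 = 27/53
P(Y=1 | obs) = 1/36 / 53/288 = 8/53
P(Y=2 | obs) = 1/16 / 53/288 = 18/53

P(Y=0) = 27/53, P(Y=1) = 8/53, P(Y=2) = 18/53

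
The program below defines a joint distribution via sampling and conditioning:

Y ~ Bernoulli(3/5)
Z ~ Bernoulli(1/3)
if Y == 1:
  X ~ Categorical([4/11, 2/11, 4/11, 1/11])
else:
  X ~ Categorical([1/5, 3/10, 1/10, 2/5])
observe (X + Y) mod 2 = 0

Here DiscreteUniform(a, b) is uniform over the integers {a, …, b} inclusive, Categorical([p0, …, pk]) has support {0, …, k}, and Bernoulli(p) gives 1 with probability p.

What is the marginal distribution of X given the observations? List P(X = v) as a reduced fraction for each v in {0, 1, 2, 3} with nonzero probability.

P(X=0) = 11/39, P(X=1) = 5/13, P(X=2) = 11/78, P(X=3) = 5/26

Enumerate traces; 8 have nonzero weight after conditioning:
  (Y=0, Z=0, X=0) weight 4/75
  (Y=0, Z=0, X=2) weight 2/75
  (Y=0, Z=1, X=0) weight 2/75
  (Y=0, Z=1, X=2) weight 1/75
  (Y=1, Z=0, X=1) weight 4/55
  (Y=1, Z=0, X=3) weight 2/55
  (Y=1, Z=1, X=1) weight 2/55
  (Y=1, Z=1, X=3) weight 1/55
Group by X:
  weight(X=0) = 2/25
  weight(X=1) = 6/55
  weight(X=2) = 1/25
  weight(X=3) = 3/55
Total weight = 2/25 + 6/55 + 1/25 + 3/55 = 78/275
P(X=0 | obs) = 2/25 / 78/275 = 11/39
P(X=1 | obs) = 6/55 / 78/275 = 5/13
P(X=2 | obs) = 1/25 / 78/275 = 11/78
P(X=3 | obs) = 3/55 / 78/275 = 5/26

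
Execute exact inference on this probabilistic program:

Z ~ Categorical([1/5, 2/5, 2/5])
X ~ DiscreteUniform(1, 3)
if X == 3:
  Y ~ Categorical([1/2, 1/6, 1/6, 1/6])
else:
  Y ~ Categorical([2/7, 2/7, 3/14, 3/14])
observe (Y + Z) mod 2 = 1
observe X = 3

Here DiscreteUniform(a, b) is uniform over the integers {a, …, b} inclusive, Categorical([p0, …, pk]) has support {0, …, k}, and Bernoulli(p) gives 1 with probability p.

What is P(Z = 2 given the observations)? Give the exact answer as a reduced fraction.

P(Z = 2 | obs) = 2/7

Enumerate traces; 6 have nonzero weight after conditioning:
  (Z=0, X=3, Y=1) weight 1/90
  (Z=0, X=3, Y=3) weight 1/90
  (Z=1, X=3, Y=0) weight 1/15
  (Z=1, X=3, Y=2) weight 1/45
  (Z=2, X=3, Y=1) weight 1/45
  (Z=2, X=3, Y=3) weight 1/45
Group by Z:
  weight(Z=0) = 1/45
  weight(Z=1) = 4/45
  weight(Z=2) = 2/45
Total weight = 1/45 + 4/45 + 2/45 = 7/45
P(Z=0 | obs) = 1/45 / 7/45 = 1/7
P(Z=1 | obs) = 4/45 / 7/45 = 4/7
P(Z=2 | obs) = 2/45 / 7/45 = 2/7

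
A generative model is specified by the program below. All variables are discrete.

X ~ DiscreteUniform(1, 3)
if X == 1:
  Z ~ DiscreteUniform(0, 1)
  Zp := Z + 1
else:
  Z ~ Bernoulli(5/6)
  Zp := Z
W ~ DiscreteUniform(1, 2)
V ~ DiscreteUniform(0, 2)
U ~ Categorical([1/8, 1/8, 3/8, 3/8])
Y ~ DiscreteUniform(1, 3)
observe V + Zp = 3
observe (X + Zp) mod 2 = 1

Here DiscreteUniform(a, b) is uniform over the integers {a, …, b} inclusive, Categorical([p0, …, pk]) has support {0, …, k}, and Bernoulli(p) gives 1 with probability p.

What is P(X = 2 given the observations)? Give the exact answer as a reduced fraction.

Enumerate traces; 48 have nonzero weight after conditioning:
  (X=1, Z=1, W=1, V=1, U=0, Y=1) weight 1/864
  (X=1, Z=1, W=1, V=1, U=0, Y=2) weight 1/864
  (X=1, Z=1, W=1, V=1, U=0, Y=3) weight 1/864
  (X=1, Z=1, W=1, V=1, U=1, Y=1) weight 1/864
  (X=1, Z=1, W=1, V=1, U=1, Y=2) weight 1/864
  (X=1, Z=1, W=1, V=1, U=1, Y=3) weight 1/864
  (X=1, Z=1, W=1, V=1, U=2, Y=1) weight 1/288
  (X=1, Z=1, W=1, V=1, U=2, Y=2) weight 1/288
  (X=2, Z=1, W=1, V=2, U=0, Y=1) weight 5/2592
  … 39 more
Group by X:
  weight(X=1) = 1/18
  weight(X=2) = 5/54
Total weight = 1/18 + 5/54 = 4/27
P(X=1 | obs) = 1/18 / 4/27 = 3/8
P(X=2 | obs) = 5/54 / 4/27 = 5/8

P(X = 2 | obs) = 5/8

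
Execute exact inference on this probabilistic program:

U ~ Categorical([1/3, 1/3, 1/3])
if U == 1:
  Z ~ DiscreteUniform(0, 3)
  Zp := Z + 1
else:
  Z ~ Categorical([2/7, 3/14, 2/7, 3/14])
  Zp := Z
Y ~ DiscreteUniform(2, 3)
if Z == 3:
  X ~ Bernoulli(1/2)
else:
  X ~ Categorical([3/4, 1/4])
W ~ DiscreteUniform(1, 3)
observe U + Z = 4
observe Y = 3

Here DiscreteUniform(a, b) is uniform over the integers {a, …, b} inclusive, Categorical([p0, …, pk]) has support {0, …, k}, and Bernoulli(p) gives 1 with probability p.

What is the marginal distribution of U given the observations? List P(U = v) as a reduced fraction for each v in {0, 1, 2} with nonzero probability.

Enumerate traces; 12 have nonzero weight after conditioning:
  (U=1, Z=3, Y=3, X=0, W=1) weight 1/144
  (U=1, Z=3, Y=3, X=0, W=2) weight 1/144
  (U=1, Z=3, Y=3, X=0, W=3) weight 1/144
  (U=1, Z=3, Y=3, X=1, W=1) weight 1/144
  (U=1, Z=3, Y=3, X=1, W=2) weight 1/144
  (U=1, Z=3, Y=3, X=1, W=3) weight 1/144
  (U=2, Z=2, Y=3, X=0, W=1) weight 1/84
  (U=2, Z=2, Y=3, X=0, W=2) weight 1/84
  … 4 more
Group by U:
  weight(U=1) = 1/24
  weight(U=2) = 1/21
Total weight = 1/24 + 1/21 = 5/56
P(U=1 | obs) = 1/24 / 5/56 = 7/15
P(U=2 | obs) = 1/21 / 5/56 = 8/15

P(U=1) = 7/15, P(U=2) = 8/15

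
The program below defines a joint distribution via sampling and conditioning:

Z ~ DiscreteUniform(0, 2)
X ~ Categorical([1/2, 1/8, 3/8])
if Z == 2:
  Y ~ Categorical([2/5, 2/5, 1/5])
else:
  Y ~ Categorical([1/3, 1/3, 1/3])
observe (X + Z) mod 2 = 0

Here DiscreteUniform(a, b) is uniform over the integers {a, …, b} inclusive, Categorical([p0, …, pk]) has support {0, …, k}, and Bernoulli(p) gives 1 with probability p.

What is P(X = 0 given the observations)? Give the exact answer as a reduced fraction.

P(X = 0 | obs) = 8/15

Enumerate traces; 15 have nonzero weight after conditioning:
  (Z=0, X=0, Y=0) weight 1/18
  (Z=0, X=0, Y=1) weight 1/18
  (Z=0, X=0, Y=2) weight 1/18
  (Z=0, X=2, Y=0) weight 1/24
  (Z=0, X=2, Y=1) weight 1/24
  (Z=0, X=2, Y=2) weight 1/24
  (Z=1, X=1, Y=0) weight 1/72
  (Z=1, X=1, Y=1) weight 1/72
  … 7 more
Group by X:
  weight(X=0) = 1/3
  weight(X=1) = 1/24
  weight(X=2) = 1/4
Total weight = 1/3 + 1/24 + 1/4 = 5/8
P(X=0 | obs) = 1/3 / 5/8 = 8/15
P(X=1 | obs) = 1/24 / 5/8 = 1/15
P(X=2 | obs) = 1/4 / 5/8 = 2/5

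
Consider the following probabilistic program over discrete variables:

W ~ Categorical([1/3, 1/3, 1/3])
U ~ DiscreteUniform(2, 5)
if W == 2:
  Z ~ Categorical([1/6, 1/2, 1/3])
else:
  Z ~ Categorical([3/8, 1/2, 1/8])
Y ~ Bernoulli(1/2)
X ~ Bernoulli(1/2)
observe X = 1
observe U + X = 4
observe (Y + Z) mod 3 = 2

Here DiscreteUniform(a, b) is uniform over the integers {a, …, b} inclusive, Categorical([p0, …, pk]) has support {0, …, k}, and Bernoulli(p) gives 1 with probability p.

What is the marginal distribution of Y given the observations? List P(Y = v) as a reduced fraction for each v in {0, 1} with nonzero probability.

P(Y=0) = 7/25, P(Y=1) = 18/25

Enumerate traces; 6 have nonzero weight after conditioning:
  (W=0, U=3, Z=1, Y=1, X=1) weight 1/96
  (W=0, U=3, Z=2, Y=0, X=1) weight 1/384
  (W=1, U=3, Z=1, Y=1, X=1) weight 1/96
  (W=1, U=3, Z=2, Y=0, X=1) weight 1/384
  (W=2, U=3, Z=1, Y=1, X=1) weight 1/96
  (W=2, U=3, Z=2, Y=0, X=1) weight 1/144
Group by Y:
  weight(Y=0) = 7/576
  weight(Y=1) = 1/32
Total weight = 7/576 + 1/32 = 25/576
P(Y=0 | obs) = 7/576 / 25/576 = 7/25
P(Y=1 | obs) = 1/32 / 25/576 = 18/25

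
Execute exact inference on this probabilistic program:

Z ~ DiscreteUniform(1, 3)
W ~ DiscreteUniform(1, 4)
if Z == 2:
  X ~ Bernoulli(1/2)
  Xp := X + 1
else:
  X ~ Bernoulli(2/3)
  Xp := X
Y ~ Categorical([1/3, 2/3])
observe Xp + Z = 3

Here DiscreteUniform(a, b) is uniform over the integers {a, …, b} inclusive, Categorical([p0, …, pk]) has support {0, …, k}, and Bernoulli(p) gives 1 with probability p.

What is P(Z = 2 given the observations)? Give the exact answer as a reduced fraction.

P(Z = 2 | obs) = 3/5

Enumerate traces; 16 have nonzero weight after conditioning:
  (Z=2, W=1, X=0, Y=0) weight 1/72
  (Z=2, W=1, X=0, Y=1) weight 1/36
  (Z=2, W=2, X=0, Y=0) weight 1/72
  (Z=2, W=2, X=0, Y=1) weight 1/36
  (Z=2, W=3, X=0, Y=0) weight 1/72
  (Z=2, W=3, X=0, Y=1) weight 1/36
  (Z=2, W=4, X=0, Y=0) weight 1/72
  (Z=2, W=4, X=0, Y=1) weight 1/36
  (Z=3, W=1, X=0, Y=0) weight 1/108
  … 7 more
Group by Z:
  weight(Z=2) = 1/6
  weight(Z=3) = 1/9
Total weight = 1/6 + 1/9 = 5/18
P(Z=2 | obs) = 1/6 / 5/18 = 3/5
P(Z=3 | obs) = 1/9 / 5/18 = 2/5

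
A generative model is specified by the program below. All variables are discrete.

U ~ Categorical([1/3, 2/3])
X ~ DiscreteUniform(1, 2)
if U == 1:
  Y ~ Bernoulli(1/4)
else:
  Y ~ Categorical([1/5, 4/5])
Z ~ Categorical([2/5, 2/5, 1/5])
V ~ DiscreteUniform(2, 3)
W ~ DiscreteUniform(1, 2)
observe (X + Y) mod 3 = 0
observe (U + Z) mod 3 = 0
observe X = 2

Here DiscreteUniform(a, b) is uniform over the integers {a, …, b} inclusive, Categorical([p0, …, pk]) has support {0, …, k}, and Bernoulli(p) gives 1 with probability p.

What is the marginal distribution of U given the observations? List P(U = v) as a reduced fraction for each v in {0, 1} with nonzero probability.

Enumerate traces; 8 have nonzero weight after conditioning:
  (U=0, X=2, Y=1, Z=0, V=2, W=1) weight 1/75
  (U=0, X=2, Y=1, Z=0, V=2, W=2) weight 1/75
  (U=0, X=2, Y=1, Z=0, V=3, W=1) weight 1/75
  (U=0, X=2, Y=1, Z=0, V=3, W=2) weight 1/75
  (U=1, X=2, Y=1, Z=2, V=2, W=1) weight 1/240
  (U=1, X=2, Y=1, Z=2, V=2, W=2) weight 1/240
  (U=1, X=2, Y=1, Z=2, V=3, W=1) weight 1/240
  (U=1, X=2, Y=1, Z=2, V=3, W=2) weight 1/240
Group by U:
  weight(U=0) = 4/75
  weight(U=1) = 1/60
Total weight = 4/75 + 1/60 = 7/100
P(U=0 | obs) = 4/75 / 7/100 = 16/21
P(U=1 | obs) = 1/60 / 7/100 = 5/21

P(U=0) = 16/21, P(U=1) = 5/21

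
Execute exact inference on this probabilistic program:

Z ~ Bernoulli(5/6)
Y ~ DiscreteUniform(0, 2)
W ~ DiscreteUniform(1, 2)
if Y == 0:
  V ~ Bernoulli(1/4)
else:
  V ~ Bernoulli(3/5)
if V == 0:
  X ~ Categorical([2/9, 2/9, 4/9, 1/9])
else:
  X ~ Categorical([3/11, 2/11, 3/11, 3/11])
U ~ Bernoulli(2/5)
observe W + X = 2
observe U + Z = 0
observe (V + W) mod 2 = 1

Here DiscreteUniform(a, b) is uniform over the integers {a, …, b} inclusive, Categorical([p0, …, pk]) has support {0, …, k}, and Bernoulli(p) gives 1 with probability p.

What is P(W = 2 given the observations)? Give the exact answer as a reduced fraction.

Enumerate traces; 6 have nonzero weight after conditioning:
  (Z=0, Y=0, W=1, V=0, X=1, U=0) weight 1/360
  (Z=0, Y=0, W=2, V=1, X=0, U=0) weight 1/880
  (Z=0, Y=1, W=1, V=0, X=1, U=0) weight 1/675
  (Z=0, Y=1, W=2, V=1, X=0, U=0) weight 3/1100
  (Z=0, Y=2, W=1, V=0, X=1, U=0) weight 1/675
  (Z=0, Y=2, W=2, V=1, X=0, U=0) weight 3/1100
Group by W:
  weight(W=1) = 31/5400
  weight(W=2) = 29/4400
Total weight = 31/5400 + 29/4400 = 293/23760
P(W=1 | obs) = 31/5400 / 293/23760 = 682/1465
P(W=2 | obs) = 29/4400 / 293/23760 = 783/1465

P(W = 2 | obs) = 783/1465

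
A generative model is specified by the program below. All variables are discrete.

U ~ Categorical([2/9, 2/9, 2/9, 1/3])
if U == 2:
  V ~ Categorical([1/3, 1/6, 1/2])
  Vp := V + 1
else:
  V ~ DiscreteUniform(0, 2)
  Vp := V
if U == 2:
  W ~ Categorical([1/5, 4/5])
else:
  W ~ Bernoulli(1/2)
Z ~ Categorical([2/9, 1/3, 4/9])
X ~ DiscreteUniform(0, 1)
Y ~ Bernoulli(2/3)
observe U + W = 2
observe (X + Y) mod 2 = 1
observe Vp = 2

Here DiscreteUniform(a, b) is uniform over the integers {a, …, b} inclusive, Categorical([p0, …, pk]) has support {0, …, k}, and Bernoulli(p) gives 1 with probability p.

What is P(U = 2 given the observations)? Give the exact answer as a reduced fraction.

Enumerate traces; 12 have nonzero weight after conditioning:
  (U=1, V=2, W=1, Z=0, X=0, Y=1) weight 2/729
  (U=1, V=2, W=1, Z=0, X=1, Y=0) weight 1/729
  (U=1, V=2, W=1, Z=1, X=0, Y=1) weight 1/243
  (U=1, V=2, W=1, Z=1, X=1, Y=0) weight 1/486
  (U=1, V=2, W=1, Z=2, X=0, Y=1) weight 4/729
  (U=1, V=2, W=1, Z=2, X=1, Y=0) weight 2/729
  (U=2, V=1, W=0, Z=0, X=0, Y=1) weight 2/3645
  (U=2, V=1, W=0, Z=0, X=1, Y=0) weight 1/3645
  … 4 more
Group by U:
  weight(U=1) = 1/54
  weight(U=2) = 1/270
Total weight = 1/54 + 1/270 = 1/45
P(U=1 | obs) = 1/54 / 1/45 = 5/6
P(U=2 | obs) = 1/270 / 1/45 = 1/6

P(U = 2 | obs) = 1/6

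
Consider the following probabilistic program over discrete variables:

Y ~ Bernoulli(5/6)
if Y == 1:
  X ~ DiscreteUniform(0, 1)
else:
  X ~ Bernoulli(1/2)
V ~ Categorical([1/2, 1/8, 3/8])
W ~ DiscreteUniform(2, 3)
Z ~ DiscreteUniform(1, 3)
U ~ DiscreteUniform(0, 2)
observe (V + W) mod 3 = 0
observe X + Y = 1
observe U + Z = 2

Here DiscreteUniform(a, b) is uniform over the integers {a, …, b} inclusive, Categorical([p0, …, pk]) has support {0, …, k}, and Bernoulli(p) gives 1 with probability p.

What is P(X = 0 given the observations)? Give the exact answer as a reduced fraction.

P(X = 0 | obs) = 5/6

Enumerate traces; 8 have nonzero weight after conditioning:
  (Y=0, X=1, V=0, W=3, Z=1, U=1) weight 1/432
  (Y=0, X=1, V=0, W=3, Z=2, U=0) weight 1/432
  (Y=0, X=1, V=1, W=2, Z=1, U=1) weight 1/1728
  (Y=0, X=1, V=1, W=2, Z=2, U=0) weight 1/1728
  (Y=1, X=0, V=0, W=3, Z=1, U=1) weight 5/432
  (Y=1, X=0, V=0, W=3, Z=2, U=0) weight 5/432
  (Y=1, X=0, V=1, W=2, Z=1, U=1) weight 5/1728
  (Y=1, X=0, V=1, W=2, Z=2, U=0) weight 5/1728
Group by X:
  weight(X=0) = 25/864
  weight(X=1) = 5/864
Total weight = 25/864 + 5/864 = 5/144
P(X=0 | obs) = 25/864 / 5/144 = 5/6
P(X=1 | obs) = 5/864 / 5/144 = 1/6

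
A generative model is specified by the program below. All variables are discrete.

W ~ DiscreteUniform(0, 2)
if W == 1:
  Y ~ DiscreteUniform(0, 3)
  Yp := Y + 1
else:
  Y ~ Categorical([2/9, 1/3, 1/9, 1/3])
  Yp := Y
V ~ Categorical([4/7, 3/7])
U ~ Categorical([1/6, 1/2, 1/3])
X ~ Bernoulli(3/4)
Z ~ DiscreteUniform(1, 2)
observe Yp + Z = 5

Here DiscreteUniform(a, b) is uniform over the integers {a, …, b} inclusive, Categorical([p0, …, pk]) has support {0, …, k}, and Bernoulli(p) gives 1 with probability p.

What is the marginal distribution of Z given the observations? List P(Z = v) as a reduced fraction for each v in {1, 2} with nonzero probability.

Enumerate traces; 48 have nonzero weight after conditioning:
  (W=0, Y=3, V=0, U=0, X=0, Z=2) weight 1/756
  (W=0, Y=3, V=0, U=0, X=1, Z=2) weight 1/252
  (W=0, Y=3, V=0, U=1, X=0, Z=2) weight 1/252
  (W=0, Y=3, V=0, U=1, X=1, Z=2) weight 1/84
  (W=0, Y=3, V=0, U=2, X=0, Z=2) weight 1/378
  (W=0, Y=3, V=0, U=2, X=1, Z=2) weight 1/126
  (W=0, Y=3, V=1, U=0, X=0, Z=2) weight 1/1008
  (W=0, Y=3, V=1, U=0, X=1, Z=2) weight 1/336
  (W=1, Y=3, V=0, U=0, X=0, Z=1) weight 1/1008
  … 39 more
Group by Z:
  weight(Z=1) = 1/24
  weight(Z=2) = 11/72
Total weight = 1/24 + 11/72 = 7/36
P(Z=1 | obs) = 1/24 / 7/36 = 3/14
P(Z=2 | obs) = 11/72 / 7/36 = 11/14

P(Z=1) = 3/14, P(Z=2) = 11/14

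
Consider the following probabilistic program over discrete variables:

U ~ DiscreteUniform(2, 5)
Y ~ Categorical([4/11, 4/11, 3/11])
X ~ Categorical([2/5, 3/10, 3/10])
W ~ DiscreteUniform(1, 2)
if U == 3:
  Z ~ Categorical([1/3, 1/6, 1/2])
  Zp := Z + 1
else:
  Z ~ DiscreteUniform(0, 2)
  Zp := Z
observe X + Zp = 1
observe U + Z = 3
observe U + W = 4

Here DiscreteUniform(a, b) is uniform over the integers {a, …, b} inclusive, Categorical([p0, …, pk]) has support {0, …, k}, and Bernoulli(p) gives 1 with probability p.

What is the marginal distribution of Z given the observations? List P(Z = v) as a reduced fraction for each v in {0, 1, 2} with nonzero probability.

Enumerate traces; 6 have nonzero weight after conditioning:
  (U=2, Y=0, X=0, W=2, Z=1) weight 1/165
  (U=2, Y=1, X=0, W=2, Z=1) weight 1/165
  (U=2, Y=2, X=0, W=2, Z=1) weight 1/220
  (U=3, Y=0, X=0, W=1, Z=0) weight 1/165
  (U=3, Y=1, X=0, W=1, Z=0) weight 1/165
  (U=3, Y=2, X=0, W=1, Z=0) weight 1/220
Group by Z:
  weight(Z=0) = 1/60
  weight(Z=1) = 1/60
Total weight = 1/60 + 1/60 = 1/30
P(Z=0 | obs) = 1/60 / 1/30 = 1/2
P(Z=1 | obs) = 1/60 / 1/30 = 1/2

P(Z=0) = 1/2, P(Z=1) = 1/2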